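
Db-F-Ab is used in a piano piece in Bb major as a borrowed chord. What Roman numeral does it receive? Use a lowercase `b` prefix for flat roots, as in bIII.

bIII

The root Db is the lowered 3rd scale degree — diatonically Bb major has D there. Diatonically Bb major has Dm (iii) on that degree; Db–F–Ab is instead the major chord native to Bb minor, so it takes the label bIII.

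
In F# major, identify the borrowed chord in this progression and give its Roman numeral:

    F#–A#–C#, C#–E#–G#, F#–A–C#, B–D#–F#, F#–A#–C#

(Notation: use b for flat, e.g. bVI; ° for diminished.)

i

In F# major the diatonic chords are F#, G#m, A#m, B, C#, D#m, E#dim. F#–A#–C# = F#, C#–E#–G# = C# and B–D#–F# = B all belong to that set. But F#–A–C# is foreign: the diatonic I on degree 1 is F#, whereas F#m comes from F# minor. It is labeled i.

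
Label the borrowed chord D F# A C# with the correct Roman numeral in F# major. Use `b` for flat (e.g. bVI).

In F# major scale degree 6 is D#; D is its lowered form, from F# minor. Diatonically F# major has D#m (vi) on that degree; D–F#–A–C# is instead the major-seventh chord native to F# minor, so it takes the label bVImaj7.

bVImaj7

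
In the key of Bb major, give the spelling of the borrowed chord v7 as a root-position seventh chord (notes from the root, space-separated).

F Ab C Eb

The root, F, is scale degree 5 — the same note in Bb major and Bb minor; only the chord quality changes. In Bb minor the chord on F is F–Ab–C–Eb.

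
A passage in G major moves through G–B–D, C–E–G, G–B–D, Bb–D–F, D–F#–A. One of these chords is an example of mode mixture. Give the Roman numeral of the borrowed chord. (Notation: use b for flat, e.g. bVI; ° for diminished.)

In G major the diatonic chords are G, Am, Bm, C, D, Em, F#dim. Of the given chords, G–B–D = G, C–E–G = C and D–F#–A = D are diatonic. But Bb–D–F is foreign: the diatonic iii on degree 3 is Bm, whereas Bb comes from G minor. It is labeled bIII.

bIII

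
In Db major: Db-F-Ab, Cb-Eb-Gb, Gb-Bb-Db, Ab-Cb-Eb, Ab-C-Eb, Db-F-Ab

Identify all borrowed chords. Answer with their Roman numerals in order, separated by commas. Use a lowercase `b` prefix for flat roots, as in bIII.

bVII, v

The diatonic triads in Db major are Db, Ebm, Fm, Gb, Ab, Bbm, Cdim. Db–F–Ab = Db, Gb–Bb–Db = Gb and Ab–C–Eb = Ab all belong to that set. But Cb–Eb–Gb is foreign: the diatonic vii° on degree 7 is Cdim, whereas Cb comes from Db minor. It is labeled bVII. Ab–Cb–Eb is not: scale degree 5 in Db major carries Ab (V). In Db minor the chord on that degree is Abm, so here it functions as v, borrowed from the parallel minor.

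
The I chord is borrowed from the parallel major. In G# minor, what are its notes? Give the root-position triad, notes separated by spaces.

G# B# D#

I is built on scale degree 1, which is G# in both G# minor and its parallel. Stacking thirds in G# major on G# gives G#–B#–D#.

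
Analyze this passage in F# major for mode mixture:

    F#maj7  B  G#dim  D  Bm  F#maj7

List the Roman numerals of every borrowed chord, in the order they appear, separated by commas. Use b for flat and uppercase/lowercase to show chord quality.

ii°, bVI, iv

The diatonic triads in F# major are F#, G#m, A#m, B, C#, D#m, E#dim. Of the given chords, F#maj7 and B are diatonic. G#dim (G#–B–D) doesn't fit — on degree 2 F# major would have G#m (ii). G#dim is the degree-2 chord of F# minor, so it is the borrowed ii°. D (D–F#–A) is not: scale degree 6 in F# major carries D#m (vi). In F# minor the chord on that degree is D, so here it functions as bVI, borrowed from the parallel minor. Bm (B–D–F#) doesn't fit — on degree 4 F# major would have B (IV). Bm is the degree-4 chord of F# minor, so it is the borrowed iv.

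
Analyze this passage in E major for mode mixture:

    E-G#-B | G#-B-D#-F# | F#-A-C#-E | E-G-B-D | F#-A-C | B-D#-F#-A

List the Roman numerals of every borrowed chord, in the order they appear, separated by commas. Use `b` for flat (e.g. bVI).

The diatonic triads in E major are E, F#m, G#m, A, B, C#m, D#dim. E–G#–B = E, G#–B–D#–F# = G#m7, F#–A–C#–E = F#m7 and B–D#–F#–A = B7 all belong to that set. E–G–B–D is not: scale degree 1 in E major carries E (I). In E minor the chord on that degree is Em7, so here it functions as i7, borrowed from the parallel minor. F#–A–C doesn't fit — on degree 2 E major would have F#m (ii). F#dim is the degree-2 chord of E minor, so it is the borrowed ii°.

i7, ii°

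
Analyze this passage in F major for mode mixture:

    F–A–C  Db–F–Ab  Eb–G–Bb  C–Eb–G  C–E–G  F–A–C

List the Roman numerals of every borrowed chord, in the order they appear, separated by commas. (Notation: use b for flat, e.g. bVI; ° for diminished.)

The diatonic triads in F major are F, Gm, Am, Bb, C, Dm, Edim. F–A–C = F and C–E–G = C both belong to that set. But Db–F–Ab is foreign: the diatonic vi on degree 6 is Dm, whereas Db comes from F minor. It is labeled bVI. Eb–G–Bb doesn't fit — on degree 7 F major would have Edim (vii°). Eb is the degree-7 chord of F minor, so it is the borrowed bVII. C–Eb–G doesn't fit — on degree 5 F major would have C (V). Cm is the degree-5 chord of F minor, so it is the borrowed v.

bVI, bVII, v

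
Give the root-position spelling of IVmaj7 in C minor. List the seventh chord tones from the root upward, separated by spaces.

The root, F, is scale degree 4 — the same note in C minor and C major; only the chord quality changes. Building the major-seventh chord from the parallel major on F: F–A–C–E.

F A C E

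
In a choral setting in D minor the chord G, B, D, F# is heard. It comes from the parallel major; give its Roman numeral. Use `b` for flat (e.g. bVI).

G is scale degree 4 in D minor. Diatonically D minor has Gm (iv) on that degree; G–B–D–F# is instead the major-seventh chord native to D major, so it takes the label IVmaj7.

IVmaj7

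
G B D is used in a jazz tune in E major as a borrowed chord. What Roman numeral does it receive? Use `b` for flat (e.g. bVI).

bIII

The root G is the lowered 3rd scale degree — diatonically E major has G# there. G–B–D is a major chord — the form found in E minor, not the diatonic iii (G#m). Borrowed into E major it is written bIII.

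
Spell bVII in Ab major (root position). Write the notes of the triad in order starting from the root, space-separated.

Gb Bb Db

The root of bVII is the lowered 7th degree: G becomes Gb. In Ab minor the chord on Gb is Gb–Bb–Db.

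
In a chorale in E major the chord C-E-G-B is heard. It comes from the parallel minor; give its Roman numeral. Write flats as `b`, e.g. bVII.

bVImaj7

C is the lowered form of scale degree 6 in E major (the diatonic degree 6 is C#). Diatonically E major has C#m (vi) on that degree; C–E–G–B is instead the major-seventh chord native to E minor, so it takes the label bVImaj7.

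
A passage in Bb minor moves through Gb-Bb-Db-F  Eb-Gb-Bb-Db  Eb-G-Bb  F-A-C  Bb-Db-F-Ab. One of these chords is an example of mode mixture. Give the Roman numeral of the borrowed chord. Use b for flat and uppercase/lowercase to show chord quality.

IV

Bb minor has the diatonic set Bbm, Cdim, Db, Ebm, F, Gb, Ab (with V from harmonic minor). Of the given chords, Gb–Bb–Db–F = Gbmaj7, Eb–Gb–Bb–Db = Ebm7, F–A–C = F and Bb–Db–F–Ab = Bbm7 are diatonic. But Eb–G–Bb is foreign: the diatonic iv on degree 4 is Ebm, whereas Eb comes from Bb major. It is labeled IV.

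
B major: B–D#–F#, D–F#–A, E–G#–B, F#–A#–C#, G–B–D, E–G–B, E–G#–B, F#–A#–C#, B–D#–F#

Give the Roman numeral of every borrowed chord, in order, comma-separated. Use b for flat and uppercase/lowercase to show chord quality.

B major has the diatonic set B, C#m, D#m, E, F#, G#m, A#dim. B–D#–F# = B, E–G#–B = E and F#–A#–C# = F# are all diatonic. D–F#–A is not: scale degree 3 in B major carries D#m (iii). In B minor the chord on that degree is D, so here it functions as bIII, borrowed from the parallel minor. G–B–D is not: scale degree 6 in B major carries G#m (vi). In B minor the chord on that degree is G, so here it functions as bVI, borrowed from the parallel minor. But E–G–B is foreign: the diatonic IV on degree 4 is E, whereas Em comes from B minor. It is labeled iv.

bIII, bVI, iv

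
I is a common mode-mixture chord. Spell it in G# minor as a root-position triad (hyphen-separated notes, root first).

I is built on scale degree 1, which is G# in both G# minor and its parallel. In G# major the chord on G# is G#–B#–D#.

G#-B#-D#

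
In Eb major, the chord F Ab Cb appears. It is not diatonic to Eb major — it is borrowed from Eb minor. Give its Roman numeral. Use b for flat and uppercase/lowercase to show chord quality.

F is scale degree 2 in Eb major. F–Ab–Cb is a diminished chord — the form found in Eb minor, not the diatonic ii (Fm). Borrowed into Eb major it is written ii°.

ii°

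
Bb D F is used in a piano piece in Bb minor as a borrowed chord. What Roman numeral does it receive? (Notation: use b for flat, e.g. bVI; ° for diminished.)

The root Bb is the diatonic 1st degree of Bb minor; the borrowing shows in the chord quality. Bb–D–F is a major chord — the form found in Bb major, not the diatonic i (Bbm). Borrowed into Bb minor it is written I.

I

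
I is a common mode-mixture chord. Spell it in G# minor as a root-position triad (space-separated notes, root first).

The root, G#, is scale degree 1 — the same note in G# minor and G# major; only the chord quality changes. Stacking thirds in G# major on G# gives G#–B#–D#.

G# B# D#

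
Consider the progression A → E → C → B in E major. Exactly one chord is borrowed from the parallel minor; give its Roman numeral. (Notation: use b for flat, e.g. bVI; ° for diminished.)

The diatonic triads in E major are E, F#m, G#m, A, B, C#m, D#dim. Of the given chords, A, E and B are diatonic. C (C–E–G) is not: scale degree 6 in E major carries C#m (vi). In E minor the chord on that degree is C, so here it functions as bVI, borrowed from the parallel minor.

bVI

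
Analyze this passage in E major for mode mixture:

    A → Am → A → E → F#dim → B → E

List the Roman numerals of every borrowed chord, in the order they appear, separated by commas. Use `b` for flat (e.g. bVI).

iv, ii°

In E major the diatonic chords are E, F#m, G#m, A, B, C#m, D#dim. A, E and B all belong to that set. Am (A–C–E) doesn't fit — on degree 4 E major would have A (IV). Am is the degree-4 chord of E minor, so it is the borrowed iv. But F#dim (F#–A–C) is foreign: the diatonic ii on degree 2 is F#m, whereas F#dim comes from E minor. It is labeled ii°.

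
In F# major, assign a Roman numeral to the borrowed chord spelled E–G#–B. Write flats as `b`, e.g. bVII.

In F# major scale degree 7 is E#; E is its lowered form, from F# minor. Diatonically F# major has E#dim (vii°) on that degree; E–G#–B is instead the major chord native to F# minor, so it takes the label bVII.

bVII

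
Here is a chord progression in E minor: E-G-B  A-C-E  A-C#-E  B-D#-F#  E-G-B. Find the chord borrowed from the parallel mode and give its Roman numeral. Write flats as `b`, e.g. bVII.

E minor has the diatonic set Em, F#dim, G, Am, B, C, D (with V from harmonic minor). E–G–B = Em, A–C–E = Am and B–D#–F# = B are all diatonic. A–C#–E is not: scale degree 4 in E minor carries Am (iv). In E major the chord on that degree is A, so here it functions as IV, borrowed from the parallel major.

IV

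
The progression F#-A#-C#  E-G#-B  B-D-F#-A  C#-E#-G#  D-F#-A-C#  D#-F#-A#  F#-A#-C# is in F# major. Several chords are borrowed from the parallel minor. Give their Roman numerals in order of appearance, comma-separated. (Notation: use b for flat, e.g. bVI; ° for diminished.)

The diatonic triads in F# major are F#, G#m, A#m, B, C#, D#m, E#dim. Of the given chords, F#–A#–C# = F#, C#–E#–G# = C# and D#–F#–A# = D#m are diatonic. E–G#–B doesn't fit — on degree 7 F# major would have E#dim (vii°). E is the degree-7 chord of F# minor, so it is the borrowed bVII. But B–D–F#–A is foreign: the diatonic IV on degree 4 is B, whereas Bm7 comes from F# minor. It is labeled iv7. But D–F#–A–C# is foreign: the diatonic vi on degree 6 is D#m, whereas Dmaj7 comes from F# minor. It is labeled bVImaj7.

bVII, iv7, bVImaj7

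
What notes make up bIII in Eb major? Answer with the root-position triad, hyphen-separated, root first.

Gb-Bb-Db

The root of bIII is the lowered 3rd degree: G becomes Gb. Stacking thirds in Eb minor on Gb gives Gb–Bb–Db.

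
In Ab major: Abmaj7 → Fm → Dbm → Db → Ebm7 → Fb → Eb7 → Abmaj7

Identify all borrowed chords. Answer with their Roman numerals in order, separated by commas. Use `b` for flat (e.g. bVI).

The diatonic triads in Ab major are Ab, Bbm, Cm, Db, Eb, Fm, Gdim. Abmaj7, Fm, Db and Eb7 all belong to that set. But Dbm (Db–Fb–Ab) is foreign: the diatonic IV on degree 4 is Db, whereas Dbm comes from Ab minor. It is labeled iv. But Ebm7 (Eb–Gb–Bb–Db) is foreign: the diatonic V on degree 5 is Eb, whereas Ebm7 comes from Ab minor. It is labeled v7. But Fb (Fb–Ab–Cb) is foreign: the diatonic vi on degree 6 is Fm, whereas Fb comes from Ab minor. It is labeled bVI.

iv, v7, bVI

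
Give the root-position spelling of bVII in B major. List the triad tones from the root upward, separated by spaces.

A C# E

The root of bVII is the lowered 7th degree: A# becomes A. Stacking thirds in B minor on A gives A–C#–E.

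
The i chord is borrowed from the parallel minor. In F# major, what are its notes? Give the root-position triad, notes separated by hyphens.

The root, F#, is scale degree 1 — the same note in F# major and F# minor; only the chord quality changes. Stacking thirds in F# minor on F# gives F#–A–C#.

F#-A-C#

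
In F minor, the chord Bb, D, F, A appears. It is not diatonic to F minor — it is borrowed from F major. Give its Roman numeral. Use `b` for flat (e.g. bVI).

IVmaj7

Bb is scale degree 4 in F minor. Bb–D–F–A is a major-seventh chord — the form found in F major, not the diatonic iv (Bbm). Borrowed into F minor it is written IVmaj7.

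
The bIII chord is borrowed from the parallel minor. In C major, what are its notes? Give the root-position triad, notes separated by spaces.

The root of bIII is the lowered 3rd degree: E becomes Eb. Building the major chord from the parallel minor on Eb: Eb–G–Bb.

Eb G Bb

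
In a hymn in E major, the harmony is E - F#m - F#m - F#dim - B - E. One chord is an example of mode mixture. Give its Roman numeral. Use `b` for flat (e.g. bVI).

In E major the diatonic chords are E, F#m, G#m, A, B, C#m, D#dim. E, F#m and B all belong to that set. But F#dim (F#–A–C) is foreign: the diatonic ii on degree 2 is F#m, whereas F#dim comes from E minor. It is labeled ii°.

ii°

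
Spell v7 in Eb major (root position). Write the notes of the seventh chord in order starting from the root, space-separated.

v7 is built on scale degree 5, which is Bb in both Eb major and its parallel. In Eb minor the chord on Bb is Bb–Db–F–Ab.

Bb Db F Ab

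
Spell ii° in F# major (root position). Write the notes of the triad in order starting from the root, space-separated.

G# B D

The root, G#, is scale degree 2 — the same note in F# major and F# minor; only the chord quality changes. Stacking thirds in F# minor on G# gives G#–B–D.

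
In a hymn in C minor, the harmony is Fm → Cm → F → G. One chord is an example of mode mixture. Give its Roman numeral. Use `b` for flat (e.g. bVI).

The diatonic triads in C minor (with V from harmonic minor) are Cm, Ddim, Eb, Fm, G, Ab, Bb. Fm, Cm and G are all diatonic. But F (F–A–C) is foreign: the diatonic iv on degree 4 is Fm, whereas F comes from C major. It is labeled IV.

IV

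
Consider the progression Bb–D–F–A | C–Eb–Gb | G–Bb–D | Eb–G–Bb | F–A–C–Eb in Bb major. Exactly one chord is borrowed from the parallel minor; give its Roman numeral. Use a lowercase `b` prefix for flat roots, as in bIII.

ii°

Bb major has the diatonic set Bb, Cm, Dm, Eb, F, Gm, Adim. Bb–D–F–A = Bbmaj7, G–Bb–D = Gm, Eb–G–Bb = Eb and F–A–C–Eb = F7 are all diatonic. C–Eb–Gb doesn't fit — on degree 2 Bb major would have Cm (ii). Cdim is the degree-2 chord of Bb minor, so it is the borrowed ii°.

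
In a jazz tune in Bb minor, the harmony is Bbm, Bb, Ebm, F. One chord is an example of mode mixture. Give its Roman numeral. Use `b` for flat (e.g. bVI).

I

Bb minor has the diatonic set Bbm, Cdim, Db, Ebm, F, Gb, Ab (with V from harmonic minor). Bbm, Ebm and F are all diatonic. Bb (Bb–D–F) is not: scale degree 1 in Bb minor carries Bbm (i). In Bb major the chord on that degree is Bb, so here it functions as I, borrowed from the parallel major.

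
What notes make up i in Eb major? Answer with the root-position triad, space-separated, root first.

Eb Gb Bb

i is built on scale degree 1, which is Eb in both Eb major and its parallel. Stacking thirds in Eb minor on Eb gives Eb–Gb–Bb.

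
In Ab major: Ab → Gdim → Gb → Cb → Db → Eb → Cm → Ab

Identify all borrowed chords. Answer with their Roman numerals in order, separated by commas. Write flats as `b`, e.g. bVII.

Ab major has the diatonic set Ab, Bbm, Cm, Db, Eb, Fm, Gdim. Of the given chords, Ab, Gdim, Db, Eb and Cm are diatonic. Gb (Gb–Bb–Db) is not: scale degree 7 in Ab major carries Gdim (vii°). In Ab minor the chord on that degree is Gb, so here it functions as bVII, borrowed from the parallel minor. Cb (Cb–Eb–Gb) doesn't fit — on degree 3 Ab major would have Cm (iii). Cb is the degree-3 chord of Ab minor, so it is the borrowed bIII.

bVII, bIII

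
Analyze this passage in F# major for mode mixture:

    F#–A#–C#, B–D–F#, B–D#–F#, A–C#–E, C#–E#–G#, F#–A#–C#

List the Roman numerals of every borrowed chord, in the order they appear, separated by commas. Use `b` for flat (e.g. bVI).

iv, bIII

F# major has the diatonic set F#, G#m, A#m, B, C#, D#m, E#dim. F#–A#–C# = F#, B–D#–F# = B and C#–E#–G# = C# all belong to that set. B–D–F# doesn't fit — on degree 4 F# major would have B (IV). Bm is the degree-4 chord of F# minor, so it is the borrowed iv. But A–C#–E is foreign: the diatonic iii on degree 3 is A#m, whereas A comes from F# minor. It is labeled bIII.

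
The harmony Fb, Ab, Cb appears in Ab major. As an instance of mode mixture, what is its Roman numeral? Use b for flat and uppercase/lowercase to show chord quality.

In Ab major scale degree 6 is F; Fb is its lowered form, from Ab minor. Diatonically Ab major has Fm (vi) on that degree; Fb–Ab–Cb is instead the major chord native to Ab minor, so it takes the label bVI.

bVI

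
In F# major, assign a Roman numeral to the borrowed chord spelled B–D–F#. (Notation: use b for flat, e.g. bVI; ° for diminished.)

B is scale degree 4 in F# major. Diatonically F# major has B (IV) on that degree; B–D–F# is instead the minor chord native to F# minor, so it takes the label iv.

iv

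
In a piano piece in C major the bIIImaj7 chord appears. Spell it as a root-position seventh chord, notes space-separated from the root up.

Eb G Bb D

Scale degree 3 in C major is E. bIIImaj7 uses the lowered form, Eb, taken from C minor. In C minor the chord on Eb is Eb–G–Bb–D.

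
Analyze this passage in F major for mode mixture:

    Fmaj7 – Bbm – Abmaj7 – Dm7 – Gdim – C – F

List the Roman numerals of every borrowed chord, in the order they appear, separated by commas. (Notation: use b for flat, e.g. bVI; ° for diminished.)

F major has the diatonic set F, Gm, Am, Bb, C, Dm, Edim. Fmaj7, Dm7, C and F are all diatonic. Bbm (Bb–Db–F) is not: scale degree 4 in F major carries Bb (IV). In F minor the chord on that degree is Bbm, so here it functions as iv, borrowed from the parallel minor. But Abmaj7 (Ab–C–Eb–G) is foreign: the diatonic iii on degree 3 is Am, whereas Abmaj7 comes from F minor. It is labeled bIIImaj7. Gdim (G–Bb–Db) doesn't fit — on degree 2 F major would have Gm (ii). Gdim is the degree-2 chord of F minor, so it is the borrowed ii°.

iv, bIIImaj7, ii°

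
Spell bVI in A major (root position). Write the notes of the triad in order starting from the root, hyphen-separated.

The root of bVI is the lowered 6th degree: F# becomes F. In A minor the chord on F is F–A–C.

F-A-C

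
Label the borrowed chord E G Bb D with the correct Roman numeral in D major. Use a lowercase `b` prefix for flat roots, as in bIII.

The root E is the diatonic 2nd degree of D major; the borrowing shows in the chord quality. E–G–Bb–D is a half-diminished-seventh chord — the form found in D minor, not the diatonic ii (Em). Borrowed into D major it is written iiø7.

iiø7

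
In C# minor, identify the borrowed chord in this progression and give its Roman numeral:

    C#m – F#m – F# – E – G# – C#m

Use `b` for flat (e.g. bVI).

IV

In C# minor (with V from harmonic minor) the diatonic chords are C#m, D#dim, E, F#m, G#, A, B. C#m, F#m, E and G# are all diatonic. But F# (F#–A#–C#) is foreign: the diatonic iv on degree 4 is F#m, whereas F# comes from C# major. It is labeled IV.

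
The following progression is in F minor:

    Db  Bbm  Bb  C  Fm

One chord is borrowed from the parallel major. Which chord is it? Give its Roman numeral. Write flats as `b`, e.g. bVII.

In F minor (with V from harmonic minor) the diatonic chords are Fm, Gdim, Ab, Bbm, C, Db, Eb. Db, Bbm, C and Fm are all diatonic. Bb (Bb–D–F) doesn't fit — on degree 4 F minor would have Bbm (iv). Bb is the degree-4 chord of F major, so it is the borrowed IV.

IV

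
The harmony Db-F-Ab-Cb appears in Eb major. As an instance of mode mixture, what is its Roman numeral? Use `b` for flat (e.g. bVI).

bVII7

In Eb major scale degree 7 is D; Db is its lowered form, from Eb minor. The diatonic chord on degree 7 would be Ddim (vii°), but Db–F–Ab–Cb is the dominant-seventh chord from Eb minor. As a borrowed chord it is labeled bVII7.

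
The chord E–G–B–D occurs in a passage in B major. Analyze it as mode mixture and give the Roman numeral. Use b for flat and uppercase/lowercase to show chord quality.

The root E is the diatonic 4th degree of B major; the borrowing shows in the chord quality. E–G–B–D is a minor-seventh chord — the form found in B minor, not the diatonic IV (E). Borrowed into B major it is written iv7.

iv7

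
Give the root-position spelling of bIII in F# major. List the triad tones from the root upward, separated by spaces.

A C# E

bIII is built on the lowered scale degree 3. In F# major degree 3 is A#; lowered it becomes A. Building the major chord from the parallel minor on A: A–C#–E.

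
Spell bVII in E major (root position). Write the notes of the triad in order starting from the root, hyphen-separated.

D-F#-A

Scale degree 7 in E major is D#. bVII uses the lowered form, D, taken from E minor. Stacking thirds in E minor on D gives D–F#–A.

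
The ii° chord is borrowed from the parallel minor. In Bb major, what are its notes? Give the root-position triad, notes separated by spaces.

C Eb Gb

ii° is built on scale degree 2, which is C in both Bb major and its parallel. In Bb minor the chord on C is C–Eb–Gb.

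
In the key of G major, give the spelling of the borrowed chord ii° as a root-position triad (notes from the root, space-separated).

The root, A, is scale degree 2 — the same note in G major and G minor; only the chord quality changes. Building the diminished chord from the parallel minor on A: A–C–Eb.

A C Eb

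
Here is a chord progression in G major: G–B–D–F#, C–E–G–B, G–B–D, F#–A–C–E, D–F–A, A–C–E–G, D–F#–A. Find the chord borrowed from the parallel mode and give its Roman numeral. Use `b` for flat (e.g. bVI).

The diatonic triads in G major are G, Am, Bm, C, D, Em, F#dim. Of the given chords, G–B–D–F# = Gmaj7, C–E–G–B = Cmaj7, G–B–D = G, F#–A–C–E = F#m7b5, A–C–E–G = Am7 and D–F#–A = D are diatonic. D–F–A doesn't fit — on degree 5 G major would have D (V). Dm is the degree-5 chord of G minor, so it is the borrowed v.

v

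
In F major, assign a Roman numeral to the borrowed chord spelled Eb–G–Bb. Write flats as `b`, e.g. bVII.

In F major scale degree 7 is E; Eb is its lowered form, from F minor. Eb–G–Bb is a major chord — the form found in F minor, not the diatonic vii° (Edim). Borrowed into F major it is written bVII.

bVII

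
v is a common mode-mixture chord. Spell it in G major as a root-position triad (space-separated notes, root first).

D F A

The root, D, is scale degree 5 — the same note in G major and G minor; only the chord quality changes. Stacking thirds in G minor on D gives D–F–A.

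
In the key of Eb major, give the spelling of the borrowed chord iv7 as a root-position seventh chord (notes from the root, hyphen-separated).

Ab-Cb-Eb-Gb

iv7 is built on scale degree 4, which is Ab in both Eb major and its parallel. Stacking thirds in Eb minor on Ab gives Ab–Cb–Eb–Gb.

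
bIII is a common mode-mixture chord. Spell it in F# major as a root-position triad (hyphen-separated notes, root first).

A-C#-E

bIII is built on the lowered scale degree 3. In F# major degree 3 is A#; lowered it becomes A. Building the major chord from the parallel minor on A: A–C#–E.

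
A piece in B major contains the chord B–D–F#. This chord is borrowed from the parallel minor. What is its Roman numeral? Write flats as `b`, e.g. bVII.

i

B is scale degree 1 in B major. Diatonically B major has B (I) on that degree; B–D–F# is instead the minor chord native to B minor, so it takes the label i.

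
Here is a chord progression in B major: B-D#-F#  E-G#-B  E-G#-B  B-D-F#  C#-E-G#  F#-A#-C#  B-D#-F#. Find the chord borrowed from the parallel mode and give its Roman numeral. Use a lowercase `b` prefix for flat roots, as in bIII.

i

In B major the diatonic chords are B, C#m, D#m, E, F#, G#m, A#dim. B–D#–F# = B, E–G#–B = E, C#–E–G# = C#m and F#–A#–C# = F# all belong to that set. But B–D–F# is foreign: the diatonic I on degree 1 is B, whereas Bm comes from B minor. It is labeled i.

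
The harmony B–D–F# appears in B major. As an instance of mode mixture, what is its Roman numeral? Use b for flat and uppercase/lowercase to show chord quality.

B is scale degree 1 in B major. B–D–F# is a minor chord — the form found in B minor, not the diatonic I (B). Borrowed into B major it is written i.

i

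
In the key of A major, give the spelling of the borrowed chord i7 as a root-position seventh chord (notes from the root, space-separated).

A C E G

The root, A, is scale degree 1 — the same note in A major and A minor; only the chord quality changes. Stacking thirds in A minor on A gives A–C–E–G.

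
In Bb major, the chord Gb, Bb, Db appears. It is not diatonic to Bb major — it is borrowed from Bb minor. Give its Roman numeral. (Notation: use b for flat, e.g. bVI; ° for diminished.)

bVI

Gb is the lowered form of scale degree 6 in Bb major (the diatonic degree 6 is G). Diatonically Bb major has Gm (vi) on that degree; Gb–Bb–Db is instead the major chord native to Bb minor, so it takes the label bVI.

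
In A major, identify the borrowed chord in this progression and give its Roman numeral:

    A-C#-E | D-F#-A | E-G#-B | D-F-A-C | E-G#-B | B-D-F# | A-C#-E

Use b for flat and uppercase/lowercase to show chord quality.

iv7

A major has the diatonic set A, Bm, C#m, D, E, F#m, G#dim. A–C#–E = A, D–F#–A = D, E–G#–B = E and B–D–F# = Bm are all diatonic. D–F–A–C is not: scale degree 4 in A major carries D (IV). In A minor the chord on that degree is Dm7, so here it functions as iv7, borrowed from the parallel minor.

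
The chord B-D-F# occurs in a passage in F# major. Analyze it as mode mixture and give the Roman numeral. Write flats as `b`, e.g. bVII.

The root B is the diatonic 4th degree of F# major; the borrowing shows in the chord quality. B–D–F# is a minor chord — the form found in F# minor, not the diatonic IV (B). Borrowed into F# major it is written iv.

iv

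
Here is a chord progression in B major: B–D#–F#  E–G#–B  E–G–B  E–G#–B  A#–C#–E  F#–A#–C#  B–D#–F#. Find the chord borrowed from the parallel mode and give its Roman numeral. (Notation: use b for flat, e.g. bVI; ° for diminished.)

iv

The diatonic triads in B major are B, C#m, D#m, E, F#, G#m, A#dim. B–D#–F# = B, E–G#–B = E, A#–C#–E = A#dim and F#–A#–C# = F# all belong to that set. E–G–B doesn't fit — on degree 4 B major would have E (IV). Em is the degree-4 chord of B minor, so it is the borrowed iv.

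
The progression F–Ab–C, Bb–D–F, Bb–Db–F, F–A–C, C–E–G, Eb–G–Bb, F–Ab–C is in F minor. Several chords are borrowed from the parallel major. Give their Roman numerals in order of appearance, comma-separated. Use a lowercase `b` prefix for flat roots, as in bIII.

IV, I

In F minor (with V from harmonic minor) the diatonic chords are Fm, Gdim, Ab, Bbm, C, Db, Eb. Of the given chords, F–Ab–C = Fm, Bb–Db–F = Bbm, C–E–G = C and Eb–G–Bb = Eb are diatonic. Bb–D–F doesn't fit — on degree 4 F minor would have Bbm (iv). Bb is the degree-4 chord of F major, so it is the borrowed IV. But F–A–C is foreign: the diatonic i on degree 1 is Fm, whereas F comes from F major. It is labeled I.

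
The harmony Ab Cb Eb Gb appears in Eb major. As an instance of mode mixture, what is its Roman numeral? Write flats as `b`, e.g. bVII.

The root Ab is the diatonic 4th degree of Eb major; the borrowing shows in the chord quality. Ab–Cb–Eb–Gb is a minor-seventh chord — the form found in Eb minor, not the diatonic IV (Ab). Borrowed into Eb major it is written iv7.

iv7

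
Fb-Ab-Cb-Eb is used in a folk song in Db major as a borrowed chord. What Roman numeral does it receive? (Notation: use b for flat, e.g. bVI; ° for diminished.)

bIIImaj7

Fb is the lowered form of scale degree 3 in Db major (the diatonic degree 3 is F). Diatonically Db major has Fm (iii) on that degree; Fb–Ab–Cb–Eb is instead the major-seventh chord native to Db minor, so it takes the label bIIImaj7.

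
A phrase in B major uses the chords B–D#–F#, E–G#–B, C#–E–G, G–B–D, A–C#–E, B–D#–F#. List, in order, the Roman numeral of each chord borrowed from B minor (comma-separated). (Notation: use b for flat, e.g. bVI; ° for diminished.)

In B major the diatonic chords are B, C#m, D#m, E, F#, G#m, A#dim. B–D#–F# = B and E–G#–B = E are both diatonic. But C#–E–G is foreign: the diatonic ii on degree 2 is C#m, whereas C#dim comes from B minor. It is labeled ii°. But G–B–D is foreign: the diatonic vi on degree 6 is G#m, whereas G comes from B minor. It is labeled bVI. But A–C#–E is foreign: the diatonic vii° on degree 7 is A#dim, whereas A comes from B minor. It is labeled bVII.

ii°, bVI, bVII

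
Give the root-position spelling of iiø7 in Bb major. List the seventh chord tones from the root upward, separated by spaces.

C Eb Gb Bb

The root, C, is scale degree 2 — the same note in Bb major and Bb minor; only the chord quality changes. Building the half-diminished-seventh chord from the parallel minor on C: C–Eb–Gb–Bb.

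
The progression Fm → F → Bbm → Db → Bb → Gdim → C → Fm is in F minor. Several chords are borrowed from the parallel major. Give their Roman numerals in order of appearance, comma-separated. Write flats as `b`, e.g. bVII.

In F minor (with V from harmonic minor) the diatonic chords are Fm, Gdim, Ab, Bbm, C, Db, Eb. Fm, Bbm, Db, Gdim and C all belong to that set. But F (F–A–C) is foreign: the diatonic i on degree 1 is Fm, whereas F comes from F major. It is labeled I. But Bb (Bb–D–F) is foreign: the diatonic iv on degree 4 is Bbm, whereas Bb comes from F major. It is labeled IV.

I, IV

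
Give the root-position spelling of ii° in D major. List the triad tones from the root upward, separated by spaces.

E G Bb

The root, E, is scale degree 2 — the same note in D major and D minor; only the chord quality changes. In D minor the chord on E is E–G–Bb.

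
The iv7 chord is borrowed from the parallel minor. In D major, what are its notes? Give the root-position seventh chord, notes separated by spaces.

iv7 is built on scale degree 4, which is G in both D major and its parallel. In D minor the chord on G is G–Bb–D–F.

G Bb D F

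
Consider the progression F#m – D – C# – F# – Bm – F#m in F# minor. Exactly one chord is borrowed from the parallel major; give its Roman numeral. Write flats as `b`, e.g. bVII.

I

F# minor has the diatonic set F#m, G#dim, A, Bm, C#, D, E (with V from harmonic minor). F#m, D, C# and Bm all belong to that set. F# (F#–A#–C#) doesn't fit — on degree 1 F# minor would have F#m (i). F# is the degree-1 chord of F# major, so it is the borrowed I.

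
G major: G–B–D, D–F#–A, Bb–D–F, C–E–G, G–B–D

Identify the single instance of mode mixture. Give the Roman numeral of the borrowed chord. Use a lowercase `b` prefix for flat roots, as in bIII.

The diatonic triads in G major are G, Am, Bm, C, D, Em, F#dim. G–B–D = G, D–F#–A = D and C–E–G = C all belong to that set. But Bb–D–F is foreign: the diatonic iii on degree 3 is Bm, whereas Bb comes from G minor. It is labeled bIII.

bIII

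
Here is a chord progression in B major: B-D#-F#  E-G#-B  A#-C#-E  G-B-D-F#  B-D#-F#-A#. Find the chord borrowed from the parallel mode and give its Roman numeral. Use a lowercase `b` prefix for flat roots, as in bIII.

bVImaj7

B major has the diatonic set B, C#m, D#m, E, F#, G#m, A#dim. B–D#–F# = B, E–G#–B = E, A#–C#–E = A#dim and B–D#–F#–A# = Bmaj7 are all diatonic. G–B–D–F# doesn't fit — on degree 6 B major would have G#m (vi). Gmaj7 is the degree-6 chord of B minor, so it is the borrowed bVImaj7.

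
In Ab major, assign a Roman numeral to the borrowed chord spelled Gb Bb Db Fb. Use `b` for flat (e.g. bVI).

bVII7

Gb is the lowered form of scale degree 7 in Ab major (the diatonic degree 7 is G). The diatonic chord on degree 7 would be Gdim (vii°), but Gb–Bb–Db–Fb is the dominant-seventh chord from Ab minor. As a borrowed chord it is labeled bVII7.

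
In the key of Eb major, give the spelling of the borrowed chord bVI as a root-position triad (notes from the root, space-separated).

Scale degree 6 in Eb major is C. bVI uses the lowered form, Cb, taken from Eb minor. In Eb minor the chord on Cb is Cb–Eb–Gb.

Cb Eb Gb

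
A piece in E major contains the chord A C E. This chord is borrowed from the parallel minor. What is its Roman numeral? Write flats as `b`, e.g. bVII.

iv

The root A is the diatonic 4th degree of E major; the borrowing shows in the chord quality. A–C–E is a minor chord — the form found in E minor, not the diatonic IV (A). Borrowed into E major it is written iv.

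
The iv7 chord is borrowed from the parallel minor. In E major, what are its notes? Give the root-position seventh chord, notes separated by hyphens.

The root, A, is scale degree 4 — the same note in E major and E minor; only the chord quality changes. Building the minor-seventh chord from the parallel minor on A: A–C–E–G.

A-C-E-G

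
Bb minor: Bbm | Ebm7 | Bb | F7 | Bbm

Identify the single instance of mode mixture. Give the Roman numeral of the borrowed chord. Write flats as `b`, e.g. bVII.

The diatonic triads in Bb minor (with V from harmonic minor) are Bbm, Cdim, Db, Ebm, F, Gb, Ab. Bbm, Ebm7 and F7 are all diatonic. Bb (Bb–D–F) doesn't fit — on degree 1 Bb minor would have Bbm (i). Bb is the degree-1 chord of Bb major, so it is the borrowed I.

I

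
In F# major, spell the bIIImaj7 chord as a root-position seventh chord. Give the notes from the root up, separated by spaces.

The root of bIIImaj7 is the lowered 3rd degree: A# becomes A. Building the major-seventh chord from the parallel minor on A: A–C#–E–G#.

A C# E G#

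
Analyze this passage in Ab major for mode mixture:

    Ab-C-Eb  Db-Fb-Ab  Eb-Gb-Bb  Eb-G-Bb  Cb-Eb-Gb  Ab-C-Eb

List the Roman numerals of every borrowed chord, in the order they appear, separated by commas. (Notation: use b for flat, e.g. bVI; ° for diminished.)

iv, v, bIII

In Ab major the diatonic chords are Ab, Bbm, Cm, Db, Eb, Fm, Gdim. Ab–C–Eb = Ab and Eb–G–Bb = Eb both belong to that set. Db–Fb–Ab doesn't fit — on degree 4 Ab major would have Db (IV). Dbm is the degree-4 chord of Ab minor, so it is the borrowed iv. But Eb–Gb–Bb is foreign: the diatonic V on degree 5 is Eb, whereas Ebm comes from Ab minor. It is labeled v. But Cb–Eb–Gb is foreign: the diatonic iii on degree 3 is Cm, whereas Cb comes from Ab minor. It is labeled bIII.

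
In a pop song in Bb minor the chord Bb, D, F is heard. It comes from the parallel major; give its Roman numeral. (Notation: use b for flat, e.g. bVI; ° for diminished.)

Bb is scale degree 1 in Bb minor. Bb–D–F is a major chord — the form found in Bb major, not the diatonic i (Bbm). Borrowed into Bb minor it is written I.

I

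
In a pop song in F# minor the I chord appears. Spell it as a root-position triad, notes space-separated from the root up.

I is built on scale degree 1, which is F# in both F# minor and its parallel. Stacking thirds in F# major on F# gives F#–A#–C#.

F# A# C#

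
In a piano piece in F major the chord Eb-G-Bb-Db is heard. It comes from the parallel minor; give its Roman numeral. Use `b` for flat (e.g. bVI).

Eb is the lowered form of scale degree 7 in F major (the diatonic degree 7 is E). Diatonically F major has Edim (vii°) on that degree; Eb–G–Bb–Db is instead the dominant-seventh chord native to F minor, so it takes the label bVII7.

bVII7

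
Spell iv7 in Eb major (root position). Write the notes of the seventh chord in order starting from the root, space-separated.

The root, Ab, is scale degree 4 — the same note in Eb major and Eb minor; only the chord quality changes. In Eb minor the chord on Ab is Ab–Cb–Eb–Gb.

Ab Cb Eb Gb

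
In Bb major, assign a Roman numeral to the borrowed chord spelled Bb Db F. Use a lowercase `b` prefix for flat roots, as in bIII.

The root Bb is the diatonic 1st degree of Bb major; the borrowing shows in the chord quality. The diatonic chord on degree 1 would be Bb (I), but Bb–Db–F is the minor chord from Bb minor. As a borrowed chord it is labeled i.

i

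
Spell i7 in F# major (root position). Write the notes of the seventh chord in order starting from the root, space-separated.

F# A C# E

The root, F#, is scale degree 1 — the same note in F# major and F# minor; only the chord quality changes. Building the minor-seventh chord from the parallel minor on F#: F#–A–C#–E.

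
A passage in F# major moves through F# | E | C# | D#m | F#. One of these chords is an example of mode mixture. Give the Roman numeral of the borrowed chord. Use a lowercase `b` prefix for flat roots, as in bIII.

bVII

F# major has the diatonic set F#, G#m, A#m, B, C#, D#m, E#dim. F#, C# and D#m are all diatonic. E (E–G#–B) doesn't fit — on degree 7 F# major would have E#dim (vii°). E is the degree-7 chord of F# minor, so it is the borrowed bVII.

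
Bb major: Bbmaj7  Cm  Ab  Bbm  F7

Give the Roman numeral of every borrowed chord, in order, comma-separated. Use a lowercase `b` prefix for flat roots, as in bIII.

bVII, i

Bb major has the diatonic set Bb, Cm, Dm, Eb, F, Gm, Adim. Bbmaj7, Cm and F7 all belong to that set. But Ab (Ab–C–Eb) is foreign: the diatonic vii° on degree 7 is Adim, whereas Ab comes from Bb minor. It is labeled bVII. But Bbm (Bb–Db–F) is foreign: the diatonic I on degree 1 is Bb, whereas Bbm comes from Bb minor. It is labeled i.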